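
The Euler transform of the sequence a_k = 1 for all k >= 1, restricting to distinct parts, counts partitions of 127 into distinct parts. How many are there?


Partitions of 127 into distinct parts can be computed via generating function.
Product (1+x)(1+x^2)(1+x^3)...
The coefficient of x^127 = 3725410

3725410


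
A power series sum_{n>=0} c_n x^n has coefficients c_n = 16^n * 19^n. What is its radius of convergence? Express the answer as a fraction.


By the root test (Cauchy-Hadamard), the radius is R = 1 / limsup_n |c_n|^(1/n).
Here |c_n|^(1/n) = (16^n * 19^n)^(1/n) = 16 * 19 = 304 for all n.
So R = 1/304 = 1/304.

1/304


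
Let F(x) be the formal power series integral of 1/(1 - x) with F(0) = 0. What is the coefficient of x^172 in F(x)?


1/(1 - x) = sum_{k>=0} x^k. Integrating termwise and using F(0) = 0 gives
F(x) = sum_{k>=0} x^(k+1) / (k+1) = sum_{m>=1} x^m / m = -ln(1 - x).
So the coefficient of x^172 is 1/172 = 1/172.

1/172


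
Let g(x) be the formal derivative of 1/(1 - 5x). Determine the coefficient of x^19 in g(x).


Differentiate termwise: d/dx sum_{k>=0} 5^k x^k = sum_{k>=1} k 5^k x^(k-1) = sum_{j>=0} (j+1) 5^(j+1) x^j.
Equivalently, d/dx [1/(1 - 5x)] = 5/(1 - 5x)^2.
For j = 19: 20 * 5^20 = 20 * 95367431640625 = 1907348632812500.

1907348632812500


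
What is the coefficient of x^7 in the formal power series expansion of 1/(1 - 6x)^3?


The general identity 1/(1 - c x)^r = sum_{k>=0} c^k C(k + r - 1, r - 1) x^k follows by substituting y = c x into 1/(1 - y)^r = sum_{k>=0} C(k + r - 1, r - 1) y^k.
For c = 6, r = 3, k = 7:
6^7 * C(9, 2) = 279936 * 36 = 10077696.

10077696


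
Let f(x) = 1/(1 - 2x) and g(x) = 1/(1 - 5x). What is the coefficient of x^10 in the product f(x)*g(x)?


The coefficient of x^n in f*g is the Cauchy product: sum_{k=0}^{n} a^k * b^(n-k).
With a=2, b=5, n=10:
sum_{k=0}^{10} 2^k * 5^(10-k)
= 16275359

16275359


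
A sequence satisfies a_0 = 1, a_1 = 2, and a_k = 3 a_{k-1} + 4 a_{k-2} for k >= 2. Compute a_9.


The characteristic equation is t^2 - 3 t - 4 = 0, with roots r_1 = 4 and r_2 = -1 (so c_1 = r_1 + r_2, c_2 = -r_1 r_2 as required).
One can use the closed form a_n = A r_1^n + B r_2^n, but direct iteration is more reliable:
a_0 = 1, a_1 = 2, a_2 = 10, a_3 = 38, a_4 = 154, a_5 = 614, a_6 = 2458, a_7 = 9830, a_8 = 39322, a_9 = 157286.
So a_9 = 157286.

157286


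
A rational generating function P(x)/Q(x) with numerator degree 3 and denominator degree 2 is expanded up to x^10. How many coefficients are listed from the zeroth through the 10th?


Expanding up to x^10 gives the coefficients for x^0, x^1, ..., x^10.
That is 10 + 1 = 11 coefficients in total.

11


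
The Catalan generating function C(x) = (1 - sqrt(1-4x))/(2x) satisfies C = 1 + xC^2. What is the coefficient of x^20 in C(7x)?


Substituting x -> 7x scales the n-th coefficient by 7^n, so [x^20] C(7x) = 7^20 * C_20.
C_20 = C(2*20, 20)/(21) = 137846528820/21 = 6564120420.
So 7^20 * 6564120420 = 79792266297612001 * 6564120420 = 523766044562232733001160420.

523766044562232733001160420


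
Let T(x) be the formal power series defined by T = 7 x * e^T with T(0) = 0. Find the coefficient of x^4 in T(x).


Apply the Lagrange inversion formula: if T = 7 x * phi(T) with phi(t) = e^t, then
[x^n] T = 7^n * (1/n) [t^(n-1)] phi(t)^n = 7^n * (1/n) [t^(n-1)] e^(n t) = 7^n * (1/n) * n^(n-1) / (n-1)! = 7^n * n^(n-1) / n!.
When c = 1 this is the Cayley count of rooted labeled trees on n vertices, divided by n!.
For n = 4: 7^4 * 4^3 / 4! = 2401 * 64/24 = 19208/3.

19208/3


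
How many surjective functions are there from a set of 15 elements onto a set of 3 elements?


By inclusion-exclusion on which target elements are missed, the number of surjections from an n-set onto a k-set is
surj(n, k) = sum_{j=0}^{k} (-1)^j C(k, j) (k - j)^n.
Equivalently surj(n, k) = k! * S(n, k), where S(n, k) is the Stirling number of the second kind.
For n = 15, k = 3:
S(15, 3) = 2375101, so
surj = 3! * 2375101 = 6 * 2375101 = 14250606.

14250606


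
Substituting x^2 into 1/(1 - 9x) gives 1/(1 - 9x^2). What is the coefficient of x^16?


The coefficient of x^(2m) in 1/(1 - 9x^2) is 9^m.
With n = 16 = 2*8, the coefficient is 9^8 = 43046721.

43046721


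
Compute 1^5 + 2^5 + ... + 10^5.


This power sum has a closed form given by Faulhaber's formula
sum_{k=1}^{m} k^p = (1 / (p + 1)) * sum_{j=0}^{p} C(p + 1, j) B_j m^(p + 1 - j),
but for small m direct computation is fastest:
1 + 32 + 243 + 1024 + 3125 + 7776 + 16807 + 32768 + 59049 + 100000 = 220825.

220825


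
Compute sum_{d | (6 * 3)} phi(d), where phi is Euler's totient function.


First, 6 * 3 = 18. One classical identity is sum_{d | n} phi(d) = n (each k in [1, n] has a unique gcd with n, and among the k's with gcd(k, n) = n/d there are phi(d) of them). So the sum equals 18. We also verify directly:
Divisors of 18: 1, 2, 3, 6, 9, 18.
phi values: 1, 1, 2, 2, 6, 6.
Sum = 18.

18


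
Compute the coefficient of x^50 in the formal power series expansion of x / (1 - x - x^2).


Let f(x) = sum_{k>=0} a_k x^k. Multiplying f(x) * (1 - x - x^2) = x and matching coefficients gives a_0 = 0, a_1 = 1, and a_k = a_{k-1} + a_{k-2} for k >= 2. These are the Fibonacci numbers F_k.
Iterating from F_0 = 0, F_1 = 1:
F_0=0, F_1=1, F_2=1, F_3=2, F_4=3, F_5=5, F_6=8, F_7=13, F_8=21, F_9=34, ...
F_50 = 12586269025.

12586269025


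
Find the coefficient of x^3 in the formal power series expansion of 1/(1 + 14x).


Write 1/(1 + c x) = 1/(1 - (-c) x) and apply the geometric-series identity
1/(1 - y) = sum_{k>=0} y^k to get 1/(1 + c x) = sum_{k>=0} (-c)^k x^k.
So the coefficient of x^k is (-c)^k = (-1)^k * c^k.
Here c = 14 and k = 3:
(-14)^3 = -1 * 2744 = -2744

-2744


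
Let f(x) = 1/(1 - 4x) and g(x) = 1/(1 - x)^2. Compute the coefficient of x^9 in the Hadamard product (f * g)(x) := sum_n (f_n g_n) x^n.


f has coefficients f_k = 4^k. For g = 1/(1 - x)^2 the coefficient is g_k = C(k + 1, 1) = k + 1. The Hadamard coefficient is (f * g)_k = 4^k * (k + 1).
For k = 9: 4^9 * 10 = 262144 * 10 = 2621440.

2621440


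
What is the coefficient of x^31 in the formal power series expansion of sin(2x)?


The Maclaurin series is sin(t) = sum_{k>=0} (-1)^k t^(2k+1) / (2k+1)!, so substituting t = 2x, only odd powers of x are nonzero, with coefficient of x^(2k+1) equal to (-1)^k 2^(2k+1) / (2k+1)!.
Write 31 = 2*15 + 1, giving the coefficient (-1)^15 * 2^31 / 31! = -2147483648/8222838654177922817725562880000000 = -32/122529844256906551386796875.

-32/122529844256906551386796875


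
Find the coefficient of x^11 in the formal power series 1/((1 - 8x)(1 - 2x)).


By partial fractions or Cauchy convolution:
The coefficient equals sum_{k=0}^{11} 8^k * 2^(11-k).
= 11453245440

11453245440


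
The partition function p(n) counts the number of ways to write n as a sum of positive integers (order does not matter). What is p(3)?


Using the generating function prod_{k>=1} 1/(1-x^k), we compute p(3).
By dynamic programming over parts 1 through 3:
p(3) = 3

3


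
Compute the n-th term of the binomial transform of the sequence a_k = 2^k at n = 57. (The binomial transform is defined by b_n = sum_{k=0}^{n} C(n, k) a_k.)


With a_k = 2^k, b_n = sum_{k=0}^{n} C(n, k) 2^k = (1 + 2)^n by the binomial theorem.
For n = 57: (1 + 2)^57 = 3^57 = 1570042899082081611640534563.

1570042899082081611640534563


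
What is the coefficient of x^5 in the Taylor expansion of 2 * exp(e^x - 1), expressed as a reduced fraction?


exp(e^x - 1) = sum_{k>=0} Bell_k x^k / k!, where Bell_k is the k-th Bell number.
So the coefficient of x^5 is 2 * Bell_5 / 5!.
Computing: Bell_5 = 52 and 5! = 120, giving
2 * 52/120 = 13/15.

13/15


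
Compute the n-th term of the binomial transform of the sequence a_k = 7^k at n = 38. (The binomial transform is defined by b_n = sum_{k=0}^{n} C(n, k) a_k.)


With a_k = 7^k, b_n = sum_{k=0}^{n} C(n, k) 7^k = (1 + 7)^n by the binomial theorem.
For n = 38: (1 + 7)^38 = 8^38 = 20769187434139310514121985316880384.

20769187434139310514121985316880384


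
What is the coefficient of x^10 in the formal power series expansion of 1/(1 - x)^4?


The expansion 1/(1 - x)^r = sum_{k>=0} C(k + r - 1, r - 1) x^k follows from the multiset / negative-binomial theorem (or from repeated differentiation of the geometric series).
For r = 4 and k = 10:
C(13, 3) = 6227020800 / (6 * 3628800) = 286.

286


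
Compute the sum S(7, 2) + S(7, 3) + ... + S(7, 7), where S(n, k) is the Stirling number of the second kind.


By definition, S(n, k) counts partitions of an n-set into exactly k nonempty blocks.
Computing row n = 7 for k = 2..7:
S(7, k): 63, 301, 350, 140, 21, 1
Sum = 876.

876


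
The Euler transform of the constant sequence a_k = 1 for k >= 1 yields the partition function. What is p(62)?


The Euler transform converts the sequence a_k = 1 into the number of integer partitions.
Using the recurrence or dynamic programming:
p(62) = 1300156

1300156


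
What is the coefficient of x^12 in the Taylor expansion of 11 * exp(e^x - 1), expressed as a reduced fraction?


exp(e^x - 1) = sum_{k>=0} Bell_k x^k / k!, where Bell_k is the k-th Bell number.
So the coefficient of x^12 is 11 * Bell_12 / 12!.
Computing: Bell_12 = 4213597 and 12! = 479001600, giving
11 * 4213597/479001600 = 4213597/43545600.

4213597/43545600


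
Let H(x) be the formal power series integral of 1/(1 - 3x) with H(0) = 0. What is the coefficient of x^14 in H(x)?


1/(1 - 3x) = sum_{k>=0} 3^k x^k. Integrating termwise with H(0) = 0:
H(x) = sum_{k>=0} 3^k x^(k+1) / (k+1) = sum_{m>=1} 3^(m-1) x^m / m.
For m = 14: 3^13/14 = 1594323/14 = 1594323/14.

1594323/14


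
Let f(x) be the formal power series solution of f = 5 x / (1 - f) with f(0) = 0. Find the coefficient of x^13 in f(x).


Apply Lagrange inversion: f = 5 x * phi(f) with phi(t) = 1/(1 - t), so
[x^n] f = 5^n * (1/n) [t^(n-1)] phi(t)^n = 5^n * (1/n) [t^(n-1)] (1 - t)^(-n) = 5^n * (1/n) C(2n - 2, n - 1) = 5^n * C_{n-1}.
For n = 13: C_12 = C(24, 12) / 13 = 2704156/13 = 208012.
With the 5^13 = 1220703125 factor, the coefficient is 1220703125 * 208012 = 253920898437500.

253920898437500


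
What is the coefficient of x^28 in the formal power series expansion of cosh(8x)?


The Maclaurin series is cosh(t) = sum_{m>=0} t^(2m) / (2m)!, so substituting t = 8x, only even powers of x are nonzero, with coefficient of x^(2m) equal to 8^(2m) / (2m)!.
For x^28 the coefficient is 8^28/28! = 19342813113834066795298816/304888344611713860501504000000 = 576460752303423488/9086380738369043484375.

576460752303423488/9086380738369043484375


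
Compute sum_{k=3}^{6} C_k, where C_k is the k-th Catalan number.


C_3 through C_6: 5, 14, 42, 132
Sum = 5 + 14 + 42 + 132
= 193

193


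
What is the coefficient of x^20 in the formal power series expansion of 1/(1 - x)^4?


The negative binomial / multiset identity is
1/(1 - x)^r = sum_{k>=0} C(k + r - 1, r - 1) x^k.
Here r = 4 and k = 20, so the coefficient is
C(20 + 3, 3) = C(23, 3)
= 1771

1771


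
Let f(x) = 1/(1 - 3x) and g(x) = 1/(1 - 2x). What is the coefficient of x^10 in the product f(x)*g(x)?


The coefficient of x^n in f*g is the Cauchy product: sum_{k=0}^{n} a^k * b^(n-k).
With a=3, b=2, n=10:
sum_{k=0}^{10} 3^k * 2^(10-k)
= 175099

175099


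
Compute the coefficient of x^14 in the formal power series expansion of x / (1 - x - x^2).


Let f(x) = sum_{k>=0} a_k x^k. Multiplying f(x) * (1 - x - x^2) = x and matching coefficients gives a_0 = 0, a_1 = 1, and a_k = a_{k-1} + a_{k-2} for k >= 2. These are the Fibonacci numbers F_k.
Iterating from F_0 = 0, F_1 = 1:
F_0=0, F_1=1, F_2=1, F_3=2, F_4=3, F_5=5, F_6=8, F_7=13, F_8=21, F_9=34, ...
F_14 = 377.

377


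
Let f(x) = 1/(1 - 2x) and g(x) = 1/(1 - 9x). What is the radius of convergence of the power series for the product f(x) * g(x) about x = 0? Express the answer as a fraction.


The radius of 1/(1 - 2x) is 1/2 (nearest singularity at x = 1/2), and the radius of 1/(1 - 9x) is 1/9.
The product f(x)*g(x) = 1/((1 - 2x)(1 - 9x)) has singularities at both 1/2 and 1/9, so its radius of convergence is the distance to the nearest one:
min(1/2, 1/9) = 1/9.

1/9


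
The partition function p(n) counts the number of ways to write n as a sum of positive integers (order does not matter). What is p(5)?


Using the generating function prod_{k>=1} 1/(1-x^k), we compute p(5).
By dynamic programming over parts 1 through 5:
p(5) = 7

7


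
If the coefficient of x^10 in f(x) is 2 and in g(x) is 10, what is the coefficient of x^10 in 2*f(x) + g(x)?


Scalar multiplication scales coefficients: 2 * 2 = 4.
Then add the g coefficient: 4 + 10
= 14

14


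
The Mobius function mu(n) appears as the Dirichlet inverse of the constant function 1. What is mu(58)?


58 = 2 * 29 (all distinct primes).
mu(58) = (-1)^2 = 1

1


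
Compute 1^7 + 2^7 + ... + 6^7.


This power sum has a closed form given by Faulhaber's formula
sum_{k=1}^{m} k^p = (1 / (p + 1)) * sum_{j=0}^{p} C(p + 1, j) B_j m^(p + 1 - j),
but for small m direct computation is fastest:
1 + 128 + 2187 + 16384 + 78125 + 279936 = 376761.

376761


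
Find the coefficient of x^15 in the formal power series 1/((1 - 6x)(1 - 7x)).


By partial fractions or Cauchy convolution:
The coefficient equals sum_{k=0}^{15} 6^k * 7^(15-k).
= 30411820662145

30411820662145


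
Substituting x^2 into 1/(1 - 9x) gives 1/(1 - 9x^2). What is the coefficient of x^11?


Since 1/(1 - 9x^2) only has even powers of x,
the coefficient of x^11 (odd) is 0.

0


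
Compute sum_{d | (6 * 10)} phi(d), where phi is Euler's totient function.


First, 6 * 10 = 60. One classical identity is sum_{d | n} phi(d) = n (each k in [1, n] has a unique gcd with n, and among the k's with gcd(k, n) = n/d there are phi(d) of them). So the sum equals 60. We also verify directly:
Divisors of 60: 1, 2, 3, 4, 5, 6, 10, 12, 15, 20, 30, 60.
phi values: 1, 1, 2, 2, 4, 2, 4, 4, 8, 8, 8, 16.
Sum = 60.

60


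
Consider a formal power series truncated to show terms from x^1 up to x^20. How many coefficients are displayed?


From x^1 to x^20 inclusive, the count is 20 - 1 + 1 = 20.

20


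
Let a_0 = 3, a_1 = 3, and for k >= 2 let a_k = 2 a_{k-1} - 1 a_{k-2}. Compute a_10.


Iterating the recurrence forward:
a_0 = 3
a_1 = 3
a_2 = 2*3 - 1*3 = 3
a_3 = 2*3 - 1*3 = 3
a_4 = 2*3 - 1*3 = 3
a_5 = 2*3 - 1*3 = 3
a_6 = 2*3 - 1*3 = 3
a_7 = 2*3 - 1*3 = 3
a_8 = 2*3 - 1*3 = 3
a_9 = 2*3 - 1*3 = 3
a_10 = 2*3 - 1*3 = 3
So a_10 = 3.

3


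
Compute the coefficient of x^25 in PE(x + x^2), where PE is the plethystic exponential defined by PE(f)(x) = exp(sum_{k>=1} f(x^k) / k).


With f(x) = x + x^2, the exponent is sum_{k>=1} (x^k + x^(2k)) / k = -ln(1 - x) - ln(1 - x^2). Exponentiating:
PE(x + x^2) = 1 / ((1 - x)(1 - x^2)).
This is the generating function for partitions of n into parts of size 1 or 2. The number of 2's can be any j in 0..12, and the rest are 1's, so
[x^25] = floor(25/2) + 1 = 13.

13


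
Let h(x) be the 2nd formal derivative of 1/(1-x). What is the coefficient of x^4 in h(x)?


Differentiating 2 times: d^2/dx^2 [1/(1-x)] = 2!/(1-x)^3.
The expansion 1/(1-x)^3 = sum_{k>=0} C(k+2, 2) x^k, so the coefficient of x^n in 2!/(1-x)^3 is 2! * C(n+2, 2).
For n = 4: 2 * C(6, 2) = 2 * 15 = 30

30


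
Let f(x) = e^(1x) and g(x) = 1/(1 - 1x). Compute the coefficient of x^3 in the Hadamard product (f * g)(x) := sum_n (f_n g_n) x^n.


Expanding: f_k = 1^k/k! (from e^(1x)) and g_k = 1^k (from 1/(1 - 1x)). So the Hadamard coefficient (f * g)_k = 1^k 1^k / k! = (1)^k / k!.
For k = 3: 1^3/3! = 1/6 = 1/6.

1/6


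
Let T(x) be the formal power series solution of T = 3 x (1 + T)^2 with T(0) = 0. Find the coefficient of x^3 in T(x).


Apply the Lagrange inversion formula: if T = 3 x * phi(T) with phi(t) = (1 + t)^2, then [x^n] T = 3^n * (1/n) [t^(n-1)] phi(t)^n = 3^n * (1/n) [t^(n-1)] (1 + t)^(2n) = 3^n * (1/n) C(2n, n-1).
Using the identity C(2n, n-1) = C(2n, n) * n / (n+1), the unscaled factor equals C(2n, n) / (n+1) = C_n, the n-th Catalan number.
For n = 3: C_3 = C(6, 3) / 4 = 20/4 = 5.
With the 3^3 = 27 factor, the coefficient is 27 * 5 = 135.

135


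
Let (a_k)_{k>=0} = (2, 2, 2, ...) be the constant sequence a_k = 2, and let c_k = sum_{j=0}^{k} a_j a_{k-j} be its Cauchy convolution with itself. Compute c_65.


Since a_j = 2 for all j >= 0, the convolution sum becomes
c_k = sum_{j=0}^{k} 2 * 2 = 4 * (k + 1).
Equivalently, the generating function of (a_k) is 2/(1 - x) and its square is 4/(1 - x)^2 = sum_{k>=0} 4(k + 1) x^k.
For k = 65: 4 * 66 = 264.

264


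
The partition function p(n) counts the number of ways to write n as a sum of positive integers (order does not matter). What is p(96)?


Using the generating function prod_{k>=1} 1/(1-x^k), we compute p(96).
By dynamic programming over parts 1 through 96:
p(96) = 118114304

118114304


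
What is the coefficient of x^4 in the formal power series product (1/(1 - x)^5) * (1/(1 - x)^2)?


Combine the factors: (1/(1 - x)^5) * (1/(1 - x)^2) = 1/(1 - x)^7.
Then use 1/(1 - x)^r = sum_{k>=0} C(k + r - 1, r - 1) x^k with r = 7 and k = 4:
C(10, 6) = 210.

210


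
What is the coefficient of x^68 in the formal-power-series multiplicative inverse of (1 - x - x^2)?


Let the inverse be f(x) = sum_{k>=0} a_k x^k. From f(x) * (1 - x - x^2) = 1 and matching coefficients:
 x^0: a_0 = 1.
 x^1: a_1 - a_0 = 0, so a_1 = 1.
 x^k (k >= 2): a_k - a_{k-1} - a_{k-2} = 0, i.e. a_k = a_{k-1} + a_{k-2}.
This is the Fibonacci-type recurrence shifted so that a_0 = a_1 = 1.
Iterating: a_0=1, a_1=1, a_2=2, a_3=3, a_4=5, a_5=8, a_6=13, a_7=21, a_8=34, a_9=55, ...
a_68 = 117669030460994.

117669030460994


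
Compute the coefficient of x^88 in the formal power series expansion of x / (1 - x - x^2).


Let f(x) = sum_{k>=0} a_k x^k. Multiplying f(x) * (1 - x - x^2) = x and matching coefficients gives a_0 = 0, a_1 = 1, and a_k = a_{k-1} + a_{k-2} for k >= 2. These are the Fibonacci numbers F_k.
Iterating from F_0 = 0, F_1 = 1:
F_0=0, F_1=1, F_2=1, F_3=2, F_4=3, F_5=5, F_6=8, F_7=13, F_8=21, F_9=34, ...
F_88 = 1100087778366101931.

1100087778366101931


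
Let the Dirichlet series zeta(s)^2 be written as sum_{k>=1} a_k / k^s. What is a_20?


The Dirichlet convolution of the constant function 1 with itself gives (1 * 1)(k) = sum_{d | k} 1 = d(k), the number of positive divisors of k.
Since zeta(s) = sum_{k>=1} 1/k^s, we have zeta(s)^2 = sum_{k>=1} d(k)/k^s, so a_k = d(k).
For k = 20: the divisors are 1, 2, 4, 5, 10, 20.
Count = 6.

6


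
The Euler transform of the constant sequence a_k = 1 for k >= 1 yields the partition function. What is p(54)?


The Euler transform converts the sequence a_k = 1 into the number of integer partitions.
Using the recurrence or dynamic programming:
p(54) = 386155

386155


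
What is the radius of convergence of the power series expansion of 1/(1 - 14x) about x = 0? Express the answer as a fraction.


Expanding 1/(1 - 14x) = sum_{k>=0} 14^k x^k, the series converges when |14x| < 1, i.e., |x| < 1/14.
So the radius of convergence is 1/14 = 1/14.

1/14


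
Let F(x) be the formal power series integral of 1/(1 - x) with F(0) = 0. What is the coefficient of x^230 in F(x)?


1/(1 - x) = sum_{k>=0} x^k. Integrating termwise and using F(0) = 0 gives
F(x) = sum_{k>=0} x^(k+1) / (k+1) = sum_{m>=1} x^m / m = -ln(1 - x).
So the coefficient of x^230 is 1/230 = 1/230.

1/230


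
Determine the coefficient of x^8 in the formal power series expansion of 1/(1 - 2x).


The geometric series identity gives 1/(1 - c x) = sum_{k>=0} c^k x^k, so the coefficient of x^k is c^k.
Here c = 2 and k = 8.
Computing: 2^8 = 256

256


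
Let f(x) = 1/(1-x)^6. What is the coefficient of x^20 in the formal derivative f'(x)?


Differentiate: d/dx [ 1/(1-x)^r ] = r / (1-x)^(r+1).
Here r = 6, so f'(x) = 6 / (1-x)^7.
The expansion of 1/(1-x)^(r+1) has coefficient of x^n equal to C(n+r, r).
So the coefficient of x^20 in f'(x) is
6 * C(26, 6) = 6 * 230230 = 1381380

1381380


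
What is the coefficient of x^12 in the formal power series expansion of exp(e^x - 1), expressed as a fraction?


exp(e^x - 1) is the exponential generating function for the Bell numbers Bell_k: exp(e^x - 1) = sum_{k>=0} Bell_k x^k / k!.
So the coefficient of x^12 in exp(e^x - 1) is Bell_12 / 12!.
Computing: Bell_12 = 4213597 and 12! = 479001600, giving
4213597/479001600 = 4213597/479001600.

4213597/479001600


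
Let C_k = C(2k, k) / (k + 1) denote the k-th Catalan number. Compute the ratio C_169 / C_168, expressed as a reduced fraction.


Using C_k = (2k)! / (k! (k+1)!), the ratio C_{k+1}/C_k simplifies to
C_{k+1}/C_k = [(2k+2)! / ((k+1)! (k+2)!)] * [k! (k+1)! / (2k)!]
 = (2k+2)(2k+1) / ((k+1)(k+2)) = 2(2k+1) / (k+2).
For k = 168: 2(2*168 + 1) / (168 + 2) = 674/170 = 337/85.

337/85


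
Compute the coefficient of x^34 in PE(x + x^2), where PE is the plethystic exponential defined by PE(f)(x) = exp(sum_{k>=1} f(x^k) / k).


With f(x) = x + x^2, the exponent is sum_{k>=1} (x^k + x^(2k)) / k = -ln(1 - x) - ln(1 - x^2). Exponentiating:
PE(x + x^2) = 1 / ((1 - x)(1 - x^2)).
This is the generating function for partitions of n into parts of size 1 or 2. The number of 2's can be any j in 0..17, and the rest are 1's, so
[x^34] = floor(34/2) + 1 = 18.

18


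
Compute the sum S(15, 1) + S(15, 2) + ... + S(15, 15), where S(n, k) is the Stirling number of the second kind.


By definition, S(n, k) counts partitions of an n-set into exactly k nonempty blocks.
Computing row n = 15 for k = 1..15:
S(15, k): 1, 16383, 2375101, 42355950, 210766920, 420693273, 408741333, 216627840, 67128490, 12662650, 1479478, 106470, 4550, 105, 1
Sum = 1382958545. (This equals Bell_15 since the sum runs over all k.)

1382958545


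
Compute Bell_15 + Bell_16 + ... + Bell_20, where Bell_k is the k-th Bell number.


Recall Bell_k counts set partitions of a k-set (with Bell_0 = 1 by convention).
Bell_15 through Bell_20: 1382958545, 10480142147, 82864869804, 682076806159, 5832742205057, 51724158235372
Sum = 1382958545 + 10480142147 + 82864869804 + 682076806159 + 5832742205057 + 51724158235372 = 58333705217084.

58333705217084


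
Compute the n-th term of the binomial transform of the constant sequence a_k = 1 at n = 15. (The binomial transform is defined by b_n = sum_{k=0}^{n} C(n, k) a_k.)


With a_k = 1 for all k, b_n = sum_{k=0}^{n} C(n, k) = 2^n by the binomial theorem.
For n = 15: 2^15 = 32768.

32768


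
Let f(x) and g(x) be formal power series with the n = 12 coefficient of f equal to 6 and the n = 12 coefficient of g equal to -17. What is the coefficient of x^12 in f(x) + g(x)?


Addition of formal power series is termwise.
The coefficient of x^12 in f + g = 6 + -17
= -11

-11


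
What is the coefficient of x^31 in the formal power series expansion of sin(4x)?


The Maclaurin series is sin(t) = sum_{k>=0} (-1)^k t^(2k+1) / (2k+1)!, so substituting t = 4x, only odd powers of x are nonzero, with coefficient of x^(2k+1) equal to (-1)^k 4^(2k+1) / (2k+1)!.
Write 31 = 2*15 + 1, giving the coefficient (-1)^15 * 4^31 / 31! = -4611686018427387904/8222838654177922817725562880000000 = -68719476736/122529844256906551386796875.

-68719476736/122529844256906551386796875


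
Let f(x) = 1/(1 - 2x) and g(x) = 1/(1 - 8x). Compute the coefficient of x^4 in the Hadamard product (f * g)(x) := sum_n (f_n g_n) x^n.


f has coefficients f_k = 2^k and g has coefficients g_k = 8^k, so the Hadamard product has coefficient (f*g)_k = 2^k * 8^k = 16^k.
For k = 4: 16^4 = 65536.

65536


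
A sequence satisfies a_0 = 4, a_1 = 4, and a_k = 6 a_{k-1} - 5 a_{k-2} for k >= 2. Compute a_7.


The characteristic equation is t^2 - 6 t + 5 = 0, with roots r_1 = 5 and r_2 = 1 (so c_1 = r_1 + r_2, c_2 = -r_1 r_2 as required).
One can use the closed form a_n = A r_1^n + B r_2^n, but direct iteration is more reliable:
a_0 = 4, a_1 = 4, a_2 = 4, a_3 = 4, a_4 = 4, a_5 = 4, a_6 = 4, a_7 = 4.
So a_7 = 4.

4


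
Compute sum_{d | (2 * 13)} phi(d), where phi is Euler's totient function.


First, 2 * 13 = 26. One classical identity is sum_{d | n} phi(d) = n (each k in [1, n] has a unique gcd with n, and among the k's with gcd(k, n) = n/d there are phi(d) of them). So the sum equals 26. We also verify directly:
Divisors of 26: 1, 2, 13, 26.
phi values: 1, 1, 12, 12.
Sum = 26.

26


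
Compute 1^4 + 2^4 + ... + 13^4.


This power sum has a closed form given by Faulhaber's formula
sum_{k=1}^{m} k^p = (1 / (p + 1)) * sum_{j=0}^{p} C(p + 1, j) B_j m^(p + 1 - j),
but for small m direct computation is fastest:
1 + 16 + 81 + 256 + 625 + 1296 + 2401 + 4096 + 6561 + 10000 + 14641 + 20736 + 28561 = 89271.

89271


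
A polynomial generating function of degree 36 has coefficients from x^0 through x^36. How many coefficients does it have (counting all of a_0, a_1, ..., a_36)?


A polynomial of degree 36 takes the form a_0 + a_1 x + ... + a_36 x^36.
The number of coefficients is 36 + 1 = 37.

37


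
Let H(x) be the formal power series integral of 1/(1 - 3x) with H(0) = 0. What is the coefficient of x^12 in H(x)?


1/(1 - 3x) = sum_{k>=0} 3^k x^k. Integrating termwise with H(0) = 0:
H(x) = sum_{k>=0} 3^k x^(k+1) / (k+1) = sum_{m>=1} 3^(m-1) x^m / m.
For m = 12: 3^11/12 = 177147/12 = 59049/4.

59049/4


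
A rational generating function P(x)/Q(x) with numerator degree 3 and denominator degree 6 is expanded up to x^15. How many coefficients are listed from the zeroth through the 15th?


Expanding up to x^15 gives the coefficients for x^0, x^1, ..., x^15.
That is 15 + 1 = 16 coefficients in total.

16


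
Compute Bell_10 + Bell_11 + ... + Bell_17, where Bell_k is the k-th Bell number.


Recall Bell_k counts set partitions of a k-set (with Bell_0 = 1 by convention).
Bell_10 through Bell_17: 115975, 678570, 4213597, 27644437, 190899322, 1382958545, 10480142147, 82864869804
Sum = 115975 + 678570 + 4213597 + 27644437 + 190899322 + 1382958545 + 10480142147 + 82864869804 = 94951522397.

94951522397


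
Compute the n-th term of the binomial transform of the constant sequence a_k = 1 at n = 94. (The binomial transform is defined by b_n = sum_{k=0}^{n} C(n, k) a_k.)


With a_k = 1 for all k, b_n = sum_{k=0}^{n} C(n, k) = 2^n by the binomial theorem.
For n = 94: 2^94 = 19807040628566084398385987584.

19807040628566084398385987584


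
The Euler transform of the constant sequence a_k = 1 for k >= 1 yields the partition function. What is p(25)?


The Euler transform converts the sequence a_k = 1 into the number of integer partitions.
Using the recurrence or dynamic programming:
p(25) = 1958

1958


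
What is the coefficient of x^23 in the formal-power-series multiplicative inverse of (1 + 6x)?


The inverse is 1/(1 + 6x). Apply the geometric identity 1/(1 - y) = sum_{k>=0} y^k with y = -6x:
1/(1 + 6x) = sum_{k>=0} (-6)^k x^k.
So the coefficient of x^23 is (-6)^23 = -789730223053602816.

-789730223053602816


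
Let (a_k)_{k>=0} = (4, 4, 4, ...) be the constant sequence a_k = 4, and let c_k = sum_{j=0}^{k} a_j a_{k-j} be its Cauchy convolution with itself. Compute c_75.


Since a_j = 4 for all j >= 0, the convolution sum becomes
c_k = sum_{j=0}^{k} 4 * 4 = 16 * (k + 1).
Equivalently, the generating function of (a_k) is 4/(1 - x) and its square is 16/(1 - x)^2 = sum_{k>=0} 16(k + 1) x^k.
For k = 75: 16 * 76 = 1216.

1216


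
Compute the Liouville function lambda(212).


The Liouville function is lambda(k) = (-1)^Omega(k), where Omega(k) counts the prime factors of k with multiplicity.
Factoring: 212 = 2 * 2 * 53, so Omega(212) = 3.
lambda(212) = (-1)^3 = -1.

-1


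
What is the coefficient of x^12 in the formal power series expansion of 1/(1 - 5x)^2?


The general identity 1/(1 - c x)^r = sum_{k>=0} c^k C(k + r - 1, r - 1) x^k follows by substituting y = c x into 1/(1 - y)^r = sum_{k>=0} C(k + r - 1, r - 1) y^k.
For c = 5, r = 2, k = 12:
5^12 * C(13, 1) = 244140625 * 13 = 3173828125.

3173828125


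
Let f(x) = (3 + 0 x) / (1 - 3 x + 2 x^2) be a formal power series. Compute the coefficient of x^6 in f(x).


Write f(x) = sum_{k>=0} a_k x^k. Multiplying both sides by 1 - 3 x + 2 x^2 gives
(1 - 3 x + 2 x^2) sum_{k>=0} a_k x^k = 3 + 0 x.
Matching coefficients:
 x^0: a_0 = 3
 x^1: a_1 - 3 a_0 = 0  =>  a_1 = 3*3 + 0 = 9
 x^k (k >= 2): a_k = 3 a_{k-1} - 2 a_{k-2}.
Iterating: a_2 = 21, a_3 = 45, a_4 = 93, a_5 = 189, a_6 = 381.
So the coefficient of x^6 is 381.

381


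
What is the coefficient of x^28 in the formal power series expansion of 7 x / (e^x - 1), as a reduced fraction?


The exponential generating function for Bernoulli numbers is
x / (e^x - 1) = sum_{k>=0} B_k x^k / k!.
So the coefficient of x^28 in 7 x / (e^x - 1) is 7 B_28 / 28!.
Computing: B_28 = -23749461029/870, 28! = 304888344611713860501504000000, giving
7 * -23749461029/870 / 304888344611713860501504000000 = -3392780147/5413323669636552217067520000000.

-3392780147/5413323669636552217067520000000


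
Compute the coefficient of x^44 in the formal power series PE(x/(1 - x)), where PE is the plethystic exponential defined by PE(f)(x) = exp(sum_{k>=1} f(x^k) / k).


For f(x) = x/(1 - x) we have
sum_{k>=1} f(x^k) / k = sum_{k>=1} (1/k) * x^k / (1 - x^k) = sum_{k, m >= 1} x^(k m) / k,
which after exponentiating simplifies to
PE(x/(1 - x)) = prod_{k>=1} 1 / (1 - x^k).
This is the generating function for the partition function p(n), so the coefficient of x^44 is p(44).
Computing p(44) by dynamic programming over parts 1, 2, ..., 44: p(44) = 75175.

75175


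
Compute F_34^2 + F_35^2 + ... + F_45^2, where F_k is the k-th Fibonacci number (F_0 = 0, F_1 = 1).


There is a standard identity sum_{k=0}^{N} F_k^2 = F_N * F_{N+1} (proved inductively from the telescoping relation F_k^2 = F_k F_{k+1} - F_{k-1} F_k). Then
sum_{k=34}^{45} F_k^2 = F_45 F_46 - F_33 F_34.
Computing: F_45 = 1134903170, F_46 = 1836311903, F_33 = 3524578, F_34 = 5702887.
Sum = 1134903170 * 1836311903 - 3524578 * 5702887 = 2084016099553375824.

2084016099553375824


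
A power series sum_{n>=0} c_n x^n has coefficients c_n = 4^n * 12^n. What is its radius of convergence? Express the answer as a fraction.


By the root test (Cauchy-Hadamard), the radius is R = 1 / limsup_n |c_n|^(1/n).
Here |c_n|^(1/n) = (4^n * 12^n)^(1/n) = 4 * 12 = 48 for all n.
So R = 1/48 = 1/48.

1/48


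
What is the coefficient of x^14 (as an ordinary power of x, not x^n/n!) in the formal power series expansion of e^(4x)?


The exponential series is e^y = sum_{k>=0} y^k / k!. Substituting y = 4x gives
e^(4x) = sum_{k>=0} 4^k x^k / k!.
So the coefficient of x^n is a^n/n! with a = 4, n = 14:
4^14 / 14! = 268435456/87178291200 = 131072/42567525

131072/42567525


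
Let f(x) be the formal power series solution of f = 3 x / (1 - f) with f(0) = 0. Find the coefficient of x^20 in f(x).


Apply Lagrange inversion: f = 3 x * phi(f) with phi(t) = 1/(1 - t), so
[x^n] f = 3^n * (1/n) [t^(n-1)] phi(t)^n = 3^n * (1/n) [t^(n-1)] (1 - t)^(-n) = 3^n * (1/n) C(2n - 2, n - 1) = 3^n * C_{n-1}.
For n = 20: C_19 = C(38, 19) / 20 = 35345263800/20 = 1767263190.
With the 3^20 = 3486784401 factor, the coefficient is 3486784401 * 1767263190 = 6162065723353499190.

6162065723353499190


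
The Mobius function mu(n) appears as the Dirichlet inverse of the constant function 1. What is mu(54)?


54 has a squared prime factor, so mu(54) = 0.
Factorization reveals a repeated prime.

0


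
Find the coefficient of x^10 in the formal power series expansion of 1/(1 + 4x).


Write 1/(1 + c x) = 1/(1 - (-c) x) and apply the geometric-series identity
1/(1 - y) = sum_{k>=0} y^k to get 1/(1 + c x) = sum_{k>=0} (-c)^k x^k.
So the coefficient of x^k is (-c)^k = (-1)^k * c^k.
Here c = 4 and k = 10:
(-4)^10 = 1 * 1048576 = 1048576

1048576


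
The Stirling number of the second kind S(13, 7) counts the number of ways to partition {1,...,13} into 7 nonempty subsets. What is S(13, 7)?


Using the explicit formula S(n,k) = (1/k!) sum_{j=0}^{k} (-1)^(k-j) C(k,j) j^n:
S(13, 7) = 5715424
Equivalently, S(n,k) is n! times the coefficient of x^n in the EGF (e^x - 1)^k / k!.

5715424


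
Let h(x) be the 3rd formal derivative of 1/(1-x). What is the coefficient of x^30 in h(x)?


Differentiating 3 times: d^3/dx^3 [1/(1-x)] = 3!/(1-x)^4.
The expansion 1/(1-x)^4 = sum_{k>=0} C(k+3, 3) x^k, so the coefficient of x^n in 3!/(1-x)^4 is 3! * C(n+3, 3).
For n = 30: 6 * C(33, 3) = 6 * 5456 = 32736

32736


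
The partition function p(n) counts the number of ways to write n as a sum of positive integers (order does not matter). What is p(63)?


Using the generating function prod_{k>=1} 1/(1-x^k), we compute p(63).
By dynamic programming over parts 1 through 63:
p(63) = 1505499

1505499


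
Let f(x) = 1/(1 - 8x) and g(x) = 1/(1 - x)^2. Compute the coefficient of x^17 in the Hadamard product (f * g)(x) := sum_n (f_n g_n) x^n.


f has coefficients f_k = 8^k. For g = 1/(1 - x)^2 the coefficient is g_k = C(k + 1, 1) = k + 1. The Hadamard coefficient is (f * g)_k = 8^k * (k + 1).
For k = 17: 8^17 * 18 = 2251799813685248 * 18 = 40532396646334464.

40532396646334464


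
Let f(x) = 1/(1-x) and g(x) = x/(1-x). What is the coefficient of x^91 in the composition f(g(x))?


First simplify the composition: f(g(x)) = 1/(1 - x/(1-x)) = (1-x)/((1-x) - x) = (1-x)/(1-2x).
Now extract the coefficient. Write (1-x)/(1-2x) = 1/(1-2x) - x/(1-2x).
The coefficient of x^n in 1/(1-2x) is 2^n, and in x/(1-2x) is 2^(n-1) (for n >= 1).
So the coefficient of x^91 is 2^91 - 2^90 = 2475880078570760549798248448 - 1237940039285380274899124224 = 1237940039285380274899124224.

1237940039285380274899124224


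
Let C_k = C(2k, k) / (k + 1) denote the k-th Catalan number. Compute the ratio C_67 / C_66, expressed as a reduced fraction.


Using C_k = (2k)! / (k! (k+1)!), the ratio C_{k+1}/C_k simplifies to
C_{k+1}/C_k = [(2k+2)! / ((k+1)! (k+2)!)] * [k! (k+1)! / (2k)!]
 = (2k+2)(2k+1) / ((k+1)(k+2)) = 2(2k+1) / (k+2).
For k = 66: 2(2*66 + 1) / (66 + 2) = 266/68 = 133/34.

133/34


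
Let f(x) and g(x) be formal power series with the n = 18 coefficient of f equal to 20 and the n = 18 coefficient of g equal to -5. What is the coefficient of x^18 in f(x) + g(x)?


Addition of formal power series is termwise.
The coefficient of x^18 in f + g = 20 + -5
= 15

15


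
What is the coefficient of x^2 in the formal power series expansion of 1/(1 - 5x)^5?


The general identity 1/(1 - c x)^r = sum_{k>=0} c^k C(k + r - 1, r - 1) x^k follows by substituting y = c x into 1/(1 - y)^r = sum_{k>=0} C(k + r - 1, r - 1) y^k.
For c = 5, r = 5, k = 2:
5^2 * C(6, 4) = 25 * 15 = 375.

375


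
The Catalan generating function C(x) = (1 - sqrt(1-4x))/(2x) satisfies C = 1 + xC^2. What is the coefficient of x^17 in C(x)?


Substituting x -> x scales the n-th coefficient by 1, so [x^17] C(x) = C_17.
C_17 = C(2*17, 17)/(18) = 2333606220/18 = 129644790.
= 129644790.

129644790


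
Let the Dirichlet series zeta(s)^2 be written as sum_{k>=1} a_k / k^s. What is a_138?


The Dirichlet convolution of the constant function 1 with itself gives (1 * 1)(k) = sum_{d | k} 1 = d(k), the number of positive divisors of k.
Since zeta(s) = sum_{k>=1} 1/k^s, we have zeta(s)^2 = sum_{k>=1} d(k)/k^s, so a_k = d(k).
For k = 138: the divisors are 1, 2, 3, 6, 23, 46, 69, 138.
Count = 8.

8


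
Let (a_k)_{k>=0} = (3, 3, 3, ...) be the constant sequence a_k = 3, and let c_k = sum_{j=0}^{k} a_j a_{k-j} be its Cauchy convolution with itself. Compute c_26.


Since a_j = 3 for all j >= 0, the convolution sum becomes
c_k = sum_{j=0}^{k} 3 * 3 = 9 * (k + 1).
Equivalently, the generating function of (a_k) is 3/(1 - x) and its square is 9/(1 - x)^2 = sum_{k>=0} 9(k + 1) x^k.
For k = 26: 9 * 27 = 243.

243


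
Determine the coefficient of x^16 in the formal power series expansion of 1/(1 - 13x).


The geometric series identity gives 1/(1 - c x) = sum_{k>=0} c^k x^k, so the coefficient of x^k is c^k.
Here c = 13 and k = 16.
Computing: 13^16 = 665416609183179841

665416609183179841


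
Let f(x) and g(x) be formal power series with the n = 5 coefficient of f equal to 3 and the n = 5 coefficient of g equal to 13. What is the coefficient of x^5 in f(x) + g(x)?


Addition of formal power series is termwise.
The coefficient of x^5 in f + g = 3 + 13
= 16

16


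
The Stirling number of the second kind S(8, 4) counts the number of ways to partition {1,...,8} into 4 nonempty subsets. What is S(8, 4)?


Using the explicit formula S(n,k) = (1/k!) sum_{j=0}^{k} (-1)^(k-j) C(k,j) j^n:
S(8, 4) = 1701
Equivalently, S(n,k) is n! times the coefficient of x^n in the EGF (e^x - 1)^k / k!.

1701


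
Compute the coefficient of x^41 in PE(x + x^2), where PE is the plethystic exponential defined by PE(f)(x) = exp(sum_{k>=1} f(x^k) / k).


With f(x) = x + x^2, the exponent is sum_{k>=1} (x^k + x^(2k)) / k = -ln(1 - x) - ln(1 - x^2). Exponentiating:
PE(x + x^2) = 1 / ((1 - x)(1 - x^2)).
This is the generating function for partitions of n into parts of size 1 or 2. The number of 2's can be any j in 0..20, and the rest are 1's, so
[x^41] = floor(41/2) + 1 = 21.

21


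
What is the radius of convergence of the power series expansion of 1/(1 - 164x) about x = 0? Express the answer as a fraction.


Expanding 1/(1 - 164x) = sum_{k>=0} 164^k x^k, the series converges when |164x| < 1, i.e., |x| < 1/164.
So the radius of convergence is 1/164 = 1/164.

1/164


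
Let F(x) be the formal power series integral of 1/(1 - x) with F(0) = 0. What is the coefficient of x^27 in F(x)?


1/(1 - x) = sum_{k>=0} x^k. Integrating termwise and using F(0) = 0 gives
F(x) = sum_{k>=0} x^(k+1) / (k+1) = sum_{m>=1} x^m / m = -ln(1 - x).
So the coefficient of x^27 is 1/27 = 1/27.

1/27


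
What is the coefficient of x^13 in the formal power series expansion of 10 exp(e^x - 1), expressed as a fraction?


exp(e^x - 1) is the exponential generating function for the Bell numbers Bell_k: exp(e^x - 1) = sum_{k>=0} Bell_k x^k / k!.
So the coefficient of x^13 in 10 exp(e^x - 1) is 10 Bell_13 / 13!.
Computing: Bell_13 = 27644437 and 13! = 6227020800, giving
10 * 27644437/6227020800 = 27644437/622702080.

27644437/622702080


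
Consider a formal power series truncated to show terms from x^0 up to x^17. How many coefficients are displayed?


From x^0 to x^17 inclusive, the count is 17 - 0 + 1 = 18.

18


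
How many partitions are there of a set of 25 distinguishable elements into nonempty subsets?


Bell_25 can be computed from the Bell triangle or from Dobinski's identity Bell_n = (1/e) * sum_{k>=0} k^n / k!.
Computing Bell_25 = 4638590332229999353.

4638590332229999353


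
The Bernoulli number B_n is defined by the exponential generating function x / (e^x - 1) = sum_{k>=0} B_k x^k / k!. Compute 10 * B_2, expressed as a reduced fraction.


Bernoulli numbers can also be computed recursively via B_0 = 1 and sum_{j=0}^{m} C(m+1, j) B_j = 0 for m >= 1. Odd-index Bernoulli numbers vanish for k >= 3.
Computing B_2 = 1/6, so 10 * B_2 = 10 * 1/6 = 5/3.

5/3


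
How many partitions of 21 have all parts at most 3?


Using the generating function (1-x)^(-1)(1-x^2)^(-1)(1-x^3)^(-1),
the coefficient of x^21 counts these restricted partitions.
Result = 48

48


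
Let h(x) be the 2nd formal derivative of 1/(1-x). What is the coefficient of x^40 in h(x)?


Differentiating 2 times: d^2/dx^2 [1/(1-x)] = 2!/(1-x)^3.
The expansion 1/(1-x)^3 = sum_{k>=0} C(k+2, 2) x^k, so the coefficient of x^n in 2!/(1-x)^3 is 2! * C(n+2, 2).
For n = 40: 2 * C(42, 2) = 2 * 861 = 1722

1722


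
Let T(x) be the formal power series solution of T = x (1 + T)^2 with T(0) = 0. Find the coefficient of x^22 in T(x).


Apply the Lagrange inversion formula: if T = x * phi(T) with phi(t) = (1 + t)^2, then [x^n] T = (1/n) [t^(n-1)] phi(t)^n = (1/n) [t^(n-1)] (1 + t)^(2n) = (1/n) C(2n, n-1).
Using the identity C(2n, n-1) = C(2n, n) * n / (n+1), the unscaled factor equals C(2n, n) / (n+1) = C_n, the n-th Catalan number.
For n = 22: C_22 = C(44, 22) / 23 = 2104098963720/23 = 91482563640 = 91482563640.

91482563640
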